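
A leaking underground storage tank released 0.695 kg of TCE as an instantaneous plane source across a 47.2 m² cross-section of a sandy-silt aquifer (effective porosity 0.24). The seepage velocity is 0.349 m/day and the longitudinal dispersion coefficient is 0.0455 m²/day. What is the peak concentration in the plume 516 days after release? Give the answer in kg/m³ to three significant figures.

The peak of an instantaneous 1D plume sits at x = vt; there the Gaussian factor is 1 and C_max = M/(n_e·A·√(4πDt)), where n_e·A is the pore area the mass is dissolved in.
√(4πDt) = √(4π × 0.0455 × 516) = 17.18 m, so C_max = 0.695/(0.24 × 47.2 × 17.18) = 0.00357 kg/m³.

0.00357 kg/m³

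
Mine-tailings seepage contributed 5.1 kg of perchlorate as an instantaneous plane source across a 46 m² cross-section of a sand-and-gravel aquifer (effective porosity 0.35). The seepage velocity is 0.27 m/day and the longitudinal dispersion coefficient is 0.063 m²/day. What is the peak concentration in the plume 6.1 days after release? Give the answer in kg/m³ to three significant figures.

0.144 kg/m³

The peak of an instantaneous 1D plume sits at x = vt; there the Gaussian factor is 1 and C_max = M/(n_e·A·√(4πDt)), where n_e·A is the pore area the mass is dissolved in.
√(4πDt) = √(4π × 0.063 × 6.1) = 2.198 m, so C_max = 5.1/(0.35 × 46 × 2.198) = 0.144 kg/m³.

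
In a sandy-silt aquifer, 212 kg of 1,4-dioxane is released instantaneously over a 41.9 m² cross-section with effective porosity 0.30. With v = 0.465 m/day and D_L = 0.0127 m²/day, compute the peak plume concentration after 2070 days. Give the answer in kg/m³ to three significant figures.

The peak of an instantaneous 1D plume sits at x = vt; there the Gaussian factor is 1 and C_max = M/(n_e·A·√(4πDt)), where n_e·A is the pore area the mass is dissolved in.
√(4πDt) = √(4π × 0.0127 × 2070) = 18.18 m, so C_max = 212/(0.30 × 41.9 × 18.18) = 0.928 kg/m³.

0.928 kg/m³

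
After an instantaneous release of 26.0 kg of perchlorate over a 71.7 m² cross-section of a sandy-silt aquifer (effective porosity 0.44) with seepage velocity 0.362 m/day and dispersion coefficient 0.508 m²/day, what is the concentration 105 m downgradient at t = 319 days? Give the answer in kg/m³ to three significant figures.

0.0154 kg/m³

For an instantaneous plane source, C(x,t) = M/(n_e·A·√(4πDt)) · exp(−(x−vt)²/(4Dt)), with n_e·A the pore (flow) area.
Plume center vt = 0.362 × 319 = 115.478 m, so the well at 105 m is 10.478 m upgradient of the peak.
√(4πDt) = 45.13 m, giving peak height M/(n_e·A·√(4πDt)) = 26.0/(0.44 × 71.7 × 45.13) = 0.01826 kg/m³.
(x−vt)²/(4Dt) = (-10.478)²/(4 × 0.508 × 319) = 0.1694; exp(−0.1694) = 0.8442.
C = 0.01826 × 0.8442 = 0.0154 kg/m³.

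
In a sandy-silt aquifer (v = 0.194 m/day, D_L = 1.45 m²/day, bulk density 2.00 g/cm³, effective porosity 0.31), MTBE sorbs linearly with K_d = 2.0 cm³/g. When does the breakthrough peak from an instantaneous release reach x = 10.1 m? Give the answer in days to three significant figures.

365 days

Retardation factor R = 1 + ρ_b·K_d/n = 1 + 2.00 × 2.0/0.31 = 13.90.
Sorption retards both mechanisms: v_R = v/R = 0.01396 m/day, D_R = D/R = 0.1043 m²/day.
Peak time from v_R²t² + 2D_R t − x² = 0: t = (√(D_R² + v_R²x²) − D_R)/v_R².
√(D_R² + v_R²x²) = √(0.1043² + 0.01396² × 10.1²) = 0.1754; v_R² = 0.0001949.
t = (0.1754 − 0.1043)/0.0001949 = 365 days.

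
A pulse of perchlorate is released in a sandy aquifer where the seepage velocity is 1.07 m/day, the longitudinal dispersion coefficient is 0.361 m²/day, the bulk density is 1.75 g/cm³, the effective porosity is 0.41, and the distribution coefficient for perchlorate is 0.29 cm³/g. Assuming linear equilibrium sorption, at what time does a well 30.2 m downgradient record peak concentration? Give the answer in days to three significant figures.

62.5 days

Retardation factor R = 1 + ρ_b·K_d/n = 1 + 1.75 × 0.29/0.41 = 2.238.
Sorption retards both mechanisms: v_R = v/R = 0.4781 m/day, D_R = D/R = 0.1613 m²/day.
Peak time from v_R²t² + 2D_R t − x² = 0: t = (√(D_R² + v_R²x²) − D_R)/v_R².
√(D_R² + v_R²x²) = √(0.1613² + 0.4781² × 30.2²) = 14.44; v_R² = 0.2286.
t = (14.44 − 0.1613)/0.2286 = 62.5 days.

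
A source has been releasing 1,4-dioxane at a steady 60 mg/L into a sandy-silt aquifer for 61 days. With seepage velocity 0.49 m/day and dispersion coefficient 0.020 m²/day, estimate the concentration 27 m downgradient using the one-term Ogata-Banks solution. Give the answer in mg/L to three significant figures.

For a continuous step input, C/C₀ ≈ ½·erfc((x−vt)/(2√(Dt))).
vt = 0.49 × 61 = 29.89 m and 2√(Dt) = 2√(0.020 × 61) = 2.209 m.
Argument (x−vt)/(2√(Dt)) = (27 − 29.89)/2.209 = -1.308; ½·erfc(-1.308) = 0.9678.
C = 60 × 0.9678 = 58.1 mg/L.

58.1 mg/L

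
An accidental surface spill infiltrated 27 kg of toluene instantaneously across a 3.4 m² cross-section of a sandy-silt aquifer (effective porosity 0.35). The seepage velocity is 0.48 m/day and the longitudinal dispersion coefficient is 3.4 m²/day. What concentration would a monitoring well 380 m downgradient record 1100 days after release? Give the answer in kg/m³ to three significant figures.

0.0242 kg/m³

For an instantaneous plane source, C(x,t) = M/(n_e·A·√(4πDt)) · exp(−(x−vt)²/(4Dt)), with n_e·A the pore (flow) area.
Plume center vt = 0.48 × 1100 = 528 m, so the well at 380 m is 148 m upgradient of the peak.
√(4πDt) = 216.8 m, giving peak height M/(n_e·A·√(4πDt)) = 27/(0.35 × 3.4 × 216.8) = 0.1047 kg/m³.
(x−vt)²/(4Dt) = (-148)²/(4 × 3.4 × 1100) = 1.464; exp(−1.464) = 0.2313.
C = 0.1047 × 0.2313 = 0.0242 kg/m³.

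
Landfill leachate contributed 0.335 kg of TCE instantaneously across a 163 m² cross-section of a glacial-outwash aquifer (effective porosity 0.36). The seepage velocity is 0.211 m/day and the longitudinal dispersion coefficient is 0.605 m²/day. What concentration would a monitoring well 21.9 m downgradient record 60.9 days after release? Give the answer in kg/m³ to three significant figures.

For an instantaneous plane source, C(x,t) = M/(n_e·A·√(4πDt)) · exp(−(x−vt)²/(4Dt)), with n_e·A the pore (flow) area.
Plume center vt = 0.211 × 60.9 = 12.8499 m, so the well at 21.9 m is 9.0501 m downgradient of the peak.
√(4πDt) = 21.52 m, giving peak height M/(n_e·A·√(4πDt)) = 0.335/(0.36 × 163 × 21.52) = 0.0002653 kg/m³.
(x−vt)²/(4Dt) = (9.0501)²/(4 × 0.605 × 60.9) = 0.5557; exp(−0.5557) = 0.5737.
C = 0.0002653 × 0.5737 = 0.000152 kg/m³.

0.000152 kg/m³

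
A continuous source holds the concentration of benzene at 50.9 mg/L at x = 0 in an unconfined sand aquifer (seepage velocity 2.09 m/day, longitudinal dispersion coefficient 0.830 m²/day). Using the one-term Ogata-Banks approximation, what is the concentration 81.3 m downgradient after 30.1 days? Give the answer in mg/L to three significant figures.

0.236 mg/L

For a continuous step input, C/C₀ ≈ ½·erfc((x−vt)/(2√(Dt))).
vt = 2.09 × 30.1 = 62.909 m and 2√(Dt) = 2√(0.830 × 30.1) = 9.997 m.
Argument (x−vt)/(2√(Dt)) = (81.3 − 62.909)/9.997 = 1.840; ½·erfc(1.840) = 0.004632.
C = 50.9 × 0.004632 = 0.236 mg/L.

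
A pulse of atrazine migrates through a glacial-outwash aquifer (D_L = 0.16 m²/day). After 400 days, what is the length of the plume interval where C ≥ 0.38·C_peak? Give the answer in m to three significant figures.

The plume is Gaussian with σ = √(2Dt) = √(2 × 0.16 × 400) = 11.31 m.
C/C_peak = exp(−Δx²/(2σ²)) = 0.38 ⇒ Δx = σ·√(−2 ln 0.38) = 11.31 × 1.391 = 15.73 m.
Width = 2Δx = 31.5 m.

31.5 m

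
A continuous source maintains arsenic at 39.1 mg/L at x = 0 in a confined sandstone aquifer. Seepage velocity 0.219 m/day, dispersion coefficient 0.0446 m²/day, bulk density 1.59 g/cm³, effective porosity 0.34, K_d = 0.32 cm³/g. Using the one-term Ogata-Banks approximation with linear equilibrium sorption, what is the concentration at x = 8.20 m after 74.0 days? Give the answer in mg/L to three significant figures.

5.74 mg/L

Retardation factor R = 1 + ρ_b·K_d/n = 1 + 1.59 × 0.32/0.34 = 2.496.
Sorption retards both mechanisms: v_R = v/R = 0.08774 m/day, D_R = D/R = 0.01787 m²/day.
v_R·t = 0.08774 × 74.0 = 6.49276 m; 2√(D_R t) = 2.300 m; argument = (8.20 − 6.49276)/2.300 = 0.7423.
C = C₀ × ½·erfc(0.7423) = 39.1 × 0.1469 = 5.74 mg/L.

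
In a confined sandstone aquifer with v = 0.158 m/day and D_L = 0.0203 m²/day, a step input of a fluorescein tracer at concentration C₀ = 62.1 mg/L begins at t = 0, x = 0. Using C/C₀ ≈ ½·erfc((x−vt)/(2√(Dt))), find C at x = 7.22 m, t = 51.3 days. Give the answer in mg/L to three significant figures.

For a continuous step input, C/C₀ ≈ ½·erfc((x−vt)/(2√(Dt))).
vt = 0.158 × 51.3 = 8.1054 m and 2√(Dt) = 2√(0.0203 × 51.3) = 2.041 m.
Argument (x−vt)/(2√(Dt)) = (7.22 − 8.1054)/2.041 = -0.4338; ½·erfc(-0.4338) = 0.7302.
C = 62.1 × 0.7302 = 45.3 mg/L.

45.3 mg/L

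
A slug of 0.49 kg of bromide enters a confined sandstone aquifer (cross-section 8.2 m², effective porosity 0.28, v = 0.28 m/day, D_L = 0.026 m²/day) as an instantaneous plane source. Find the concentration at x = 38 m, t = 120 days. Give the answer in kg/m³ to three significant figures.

0.00722 kg/m³

For an instantaneous plane source, C(x,t) = M/(n_e·A·√(4πDt)) · exp(−(x−vt)²/(4Dt)), with n_e·A the pore (flow) area.
Plume center vt = 0.28 × 120 = 33.6 m, so the well at 38 m is 4.4 m downgradient of the peak.
√(4πDt) = 6.262 m, giving peak height M/(n_e·A·√(4πDt)) = 0.49/(0.28 × 8.2 × 6.262) = 0.03408 kg/m³.
(x−vt)²/(4Dt) = (4.4)²/(4 × 0.026 × 120) = 1.551; exp(−1.551) = 0.2120.
C = 0.03408 × 0.2120 = 0.00722 kg/m³.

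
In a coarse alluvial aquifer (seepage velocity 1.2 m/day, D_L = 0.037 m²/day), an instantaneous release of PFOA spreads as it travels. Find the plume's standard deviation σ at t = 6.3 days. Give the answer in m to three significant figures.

Dispersive spreading gives a Gaussian with σ² = 2Dt; advection only shifts the center.
σ = √(2 × 0.037 × 6.3) = 0.683 m.

0.683 m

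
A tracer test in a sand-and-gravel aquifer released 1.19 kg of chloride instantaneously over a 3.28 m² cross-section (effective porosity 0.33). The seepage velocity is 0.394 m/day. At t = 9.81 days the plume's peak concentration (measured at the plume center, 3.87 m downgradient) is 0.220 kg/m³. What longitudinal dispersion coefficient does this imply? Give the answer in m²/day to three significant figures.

0.203 m²/day

At the plume center C_max = M/(n_e·A·√(4πDt)), so D = M²/(4πt·(n_e·A·C_max)²).
n_e·A·C_max = 0.33 × 3.28 × 0.220 = 0.2381 kg/m.
D = 1.19²/(4π × 9.81 × 0.2381²) = 0.203 m²/day.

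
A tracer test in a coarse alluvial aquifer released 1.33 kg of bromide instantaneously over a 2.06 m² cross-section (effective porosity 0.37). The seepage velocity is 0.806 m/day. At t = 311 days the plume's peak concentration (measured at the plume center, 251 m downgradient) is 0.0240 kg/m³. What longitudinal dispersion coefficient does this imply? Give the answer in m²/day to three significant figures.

1.35 m²/day

At the plume center C_max = M/(n_e·A·√(4πDt)), so D = M²/(4πt·(n_e·A·C_max)²).
n_e·A·C_max = 0.37 × 2.06 × 0.0240 = 0.01829 kg/m.
D = 1.33²/(4π × 311 × 0.01829²) = 1.35 m²/day.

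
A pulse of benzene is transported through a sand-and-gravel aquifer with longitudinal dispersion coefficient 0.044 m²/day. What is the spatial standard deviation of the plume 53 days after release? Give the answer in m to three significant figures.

2.16 m

Dispersive spreading gives a Gaussian with σ² = 2Dt; advection only shifts the center.
σ = √(2 × 0.044 × 53) = 2.16 m.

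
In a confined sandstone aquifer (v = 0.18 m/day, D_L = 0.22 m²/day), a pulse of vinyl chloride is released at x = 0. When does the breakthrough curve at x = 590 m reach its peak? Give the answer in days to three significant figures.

3270 days

For the 1D instantaneous-source solution, setting ∂C/∂t = 0 at fixed x gives v²t² + 2Dt − x² = 0, so t = (√(D² + v²x²) − D)/v².
√(D² + v²x²) = √(0.22² + 0.18² × 590²) = 106.2; v² = 0.0324.
t = (106.2 − 0.22)/0.0324 = 3270 days (vs. the pure-advection estimate x/v = 3280 d).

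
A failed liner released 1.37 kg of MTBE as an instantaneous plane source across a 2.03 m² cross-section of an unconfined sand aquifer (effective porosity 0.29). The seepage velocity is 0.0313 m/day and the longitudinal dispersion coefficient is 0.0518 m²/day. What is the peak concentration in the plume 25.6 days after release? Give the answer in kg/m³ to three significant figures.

0.570 kg/m³

The peak of an instantaneous 1D plume sits at x = vt; there the Gaussian factor is 1 and C_max = M/(n_e·A·√(4πDt)), where n_e·A is the pore area the mass is dissolved in.
√(4πDt) = √(4π × 0.0518 × 25.6) = 4.082 m, so C_max = 1.37/(0.29 × 2.03 × 4.082) = 0.570 kg/m³.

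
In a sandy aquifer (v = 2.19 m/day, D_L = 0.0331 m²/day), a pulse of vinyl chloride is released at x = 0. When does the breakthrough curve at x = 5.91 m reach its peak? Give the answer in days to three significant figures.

For the 1D instantaneous-source solution, setting ∂C/∂t = 0 at fixed x gives v²t² + 2Dt − x² = 0, so t = (√(D² + v²x²) − D)/v².
√(D² + v²x²) = √(0.0331² + 2.19² × 5.91²) = 12.94; v² = 4.7961.
t = (12.94 − 0.0331)/4.7961 = 2.69 days (vs. the pure-advection estimate x/v = 2.70 d).

2.69 days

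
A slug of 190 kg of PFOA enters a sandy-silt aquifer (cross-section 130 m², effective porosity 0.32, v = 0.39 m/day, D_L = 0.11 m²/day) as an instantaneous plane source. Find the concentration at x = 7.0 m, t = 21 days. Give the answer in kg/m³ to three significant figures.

For an instantaneous plane source, C(x,t) = M/(n_e·A·√(4πDt)) · exp(−(x−vt)²/(4Dt)), with n_e·A the pore (flow) area.
Plume center vt = 0.39 × 21 = 8.19 m, so the well at 7.0 m is 1.19 m upgradient of the peak.
√(4πDt) = 5.388 m, giving peak height M/(n_e·A·√(4πDt)) = 190/(0.32 × 130 × 5.388) = 0.8477 kg/m³.
(x−vt)²/(4Dt) = (-1.19)²/(4 × 0.11 × 21) = 0.1533; exp(−0.1533) = 0.8579.
C = 0.8477 × 0.8579 = 0.727 kg/m³.

0.727 kg/m³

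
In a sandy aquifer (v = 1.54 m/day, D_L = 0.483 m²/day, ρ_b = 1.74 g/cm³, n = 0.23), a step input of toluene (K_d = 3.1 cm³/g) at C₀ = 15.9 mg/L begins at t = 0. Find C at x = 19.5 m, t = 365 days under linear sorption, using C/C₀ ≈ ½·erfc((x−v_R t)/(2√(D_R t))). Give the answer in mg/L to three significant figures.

13.1 mg/L

Retardation factor R = 1 + ρ_b·K_d/n = 1 + 1.74 × 3.1/0.23 = 24.45.
Sorption retards both mechanisms: v_R = v/R = 0.06299 m/day, D_R = D/R = 0.01975 m²/day.
v_R·t = 0.06299 × 365 = 22.99135 m; 2√(D_R t) = 5.370 m; argument = (19.5 − 22.99135)/5.370 = -0.6502.
C = C₀ × ½·erfc(-0.6502) = 15.9 × 0.8211 = 13.1 mg/L.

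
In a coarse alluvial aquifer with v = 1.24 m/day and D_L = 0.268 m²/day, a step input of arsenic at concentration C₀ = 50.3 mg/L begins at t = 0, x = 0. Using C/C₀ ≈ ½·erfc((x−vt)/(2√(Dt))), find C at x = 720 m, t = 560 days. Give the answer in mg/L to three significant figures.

3.51 mg/L

For a continuous step input, C/C₀ ≈ ½·erfc((x−vt)/(2√(Dt))).
vt = 1.24 × 560 = 694.4 m and 2√(Dt) = 2√(0.268 × 560) = 24.50 m.
Argument (x−vt)/(2√(Dt)) = (720 − 694.4)/24.50 = 1.045; ½·erfc(1.045) = 0.06972.
C = 50.3 × 0.06972 = 3.51 mg/L.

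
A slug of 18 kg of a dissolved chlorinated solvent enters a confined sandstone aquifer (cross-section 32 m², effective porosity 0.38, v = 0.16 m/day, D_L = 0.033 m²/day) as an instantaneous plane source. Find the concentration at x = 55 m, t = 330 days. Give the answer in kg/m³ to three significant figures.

For an instantaneous plane source, C(x,t) = M/(n_e·A·√(4πDt)) · exp(−(x−vt)²/(4Dt)), with n_e·A the pore (flow) area.
Plume center vt = 0.16 × 330 = 52.8 m, so the well at 55 m is 2.2 m downgradient of the peak.
√(4πDt) = 11.70 m, giving peak height M/(n_e·A·√(4πDt)) = 18/(0.38 × 32 × 11.70) = 0.1265 kg/m³.
(x−vt)²/(4Dt) = (2.2)²/(4 × 0.033 × 330) = 0.1111; exp(−0.1111) = 0.8948.
C = 0.1265 × 0.8948 = 0.113 kg/m³.

0.113 kg/m³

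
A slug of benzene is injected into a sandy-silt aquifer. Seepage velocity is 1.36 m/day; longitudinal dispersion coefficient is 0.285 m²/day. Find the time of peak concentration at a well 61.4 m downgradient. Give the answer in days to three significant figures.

45.0 days

For the 1D instantaneous-source solution, setting ∂C/∂t = 0 at fixed x gives v²t² + 2Dt − x² = 0, so t = (√(D² + v²x²) − D)/v².
√(D² + v²x²) = √(0.285² + 1.36² × 61.4²) = 83.50; v² = 1.8496.
t = (83.50 − 0.285)/1.8496 = 45.0 days (vs. the pure-advection estimate x/v = 45.1 d).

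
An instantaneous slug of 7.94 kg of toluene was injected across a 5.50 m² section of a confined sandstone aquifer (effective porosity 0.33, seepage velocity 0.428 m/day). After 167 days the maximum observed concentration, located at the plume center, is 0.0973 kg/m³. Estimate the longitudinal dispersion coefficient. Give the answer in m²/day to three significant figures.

0.963 m²/day

At the plume center C_max = M/(n_e·A·√(4πDt)), so D = M²/(4πt·(n_e·A·C_max)²).
n_e·A·C_max = 0.33 × 5.50 × 0.0973 = 0.1766 kg/m.
D = 7.94²/(4π × 167 × 0.1766²) = 0.963 m²/day.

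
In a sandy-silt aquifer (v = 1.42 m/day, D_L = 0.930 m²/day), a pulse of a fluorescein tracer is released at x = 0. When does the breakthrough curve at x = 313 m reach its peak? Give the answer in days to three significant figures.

For the 1D instantaneous-source solution, setting ∂C/∂t = 0 at fixed x gives v²t² + 2Dt − x² = 0, so t = (√(D² + v²x²) − D)/v².
√(D² + v²x²) = √(0.930² + 1.42² × 313²) = 444.5; v² = 2.0164.
t = (444.5 − 0.930)/2.0164 = 220 days (vs. the pure-advection estimate x/v = 220 d).

220 days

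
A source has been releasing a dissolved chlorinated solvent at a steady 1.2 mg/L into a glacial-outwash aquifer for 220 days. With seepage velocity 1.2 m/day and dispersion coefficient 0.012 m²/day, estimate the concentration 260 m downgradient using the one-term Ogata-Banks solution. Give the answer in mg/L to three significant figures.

For a continuous step input, C/C₀ ≈ ½·erfc((x−vt)/(2√(Dt))).
vt = 1.2 × 220 = 264 m and 2√(Dt) = 2√(0.012 × 220) = 3.250 m.
Argument (x−vt)/(2√(Dt)) = (260 − 264)/3.250 = -1.231; ½·erfc(-1.231) = 0.9591.
C = 1.2 × 0.9591 = 1.15 mg/L.

1.15 mg/L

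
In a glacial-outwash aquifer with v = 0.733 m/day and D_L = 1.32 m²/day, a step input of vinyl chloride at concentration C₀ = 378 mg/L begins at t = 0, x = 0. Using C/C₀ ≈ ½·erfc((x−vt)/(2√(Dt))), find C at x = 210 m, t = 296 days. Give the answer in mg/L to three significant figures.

226 mg/L

For a continuous step input, C/C₀ ≈ ½·erfc((x−vt)/(2√(Dt))).
vt = 0.733 × 296 = 216.968 m and 2√(Dt) = 2√(1.32 × 296) = 39.53 m.
Argument (x−vt)/(2√(Dt)) = (210 − 216.968)/39.53 = -0.1763; ½·erfc(-0.1763) = 0.5984.
C = 378 × 0.5984 = 226 mg/L.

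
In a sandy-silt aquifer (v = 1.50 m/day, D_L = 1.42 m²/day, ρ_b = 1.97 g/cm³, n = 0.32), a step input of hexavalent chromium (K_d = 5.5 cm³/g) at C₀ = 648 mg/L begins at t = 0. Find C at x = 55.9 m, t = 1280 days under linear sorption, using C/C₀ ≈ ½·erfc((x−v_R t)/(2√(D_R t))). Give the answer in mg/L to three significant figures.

Retardation factor R = 1 + ρ_b·K_d/n = 1 + 1.97 × 5.5/0.32 = 34.86.
Sorption retards both mechanisms: v_R = v/R = 0.04303 m/day, D_R = D/R = 0.04073 m²/day.
v_R·t = 0.04303 × 1280 = 55.0784 m; 2√(D_R t) = 14.44 m; argument = (55.9 − 55.0784)/14.44 = 0.05690.
C = C₀ × ½·erfc(0.05690) = 648 × 0.4679 = 303 mg/L.

303 mg/L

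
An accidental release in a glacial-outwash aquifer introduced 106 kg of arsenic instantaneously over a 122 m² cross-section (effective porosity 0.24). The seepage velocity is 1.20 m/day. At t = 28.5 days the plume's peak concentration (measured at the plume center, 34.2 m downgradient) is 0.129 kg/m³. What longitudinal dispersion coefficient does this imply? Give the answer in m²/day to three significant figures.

2.20 m²/day

At the plume center C_max = M/(n_e·A·√(4πDt)), so D = M²/(4πt·(n_e·A·C_max)²).
n_e·A·C_max = 0.24 × 122 × 0.129 = 3.777 kg/m.
D = 106²/(4π × 28.5 × 3.777²) = 2.20 m²/day.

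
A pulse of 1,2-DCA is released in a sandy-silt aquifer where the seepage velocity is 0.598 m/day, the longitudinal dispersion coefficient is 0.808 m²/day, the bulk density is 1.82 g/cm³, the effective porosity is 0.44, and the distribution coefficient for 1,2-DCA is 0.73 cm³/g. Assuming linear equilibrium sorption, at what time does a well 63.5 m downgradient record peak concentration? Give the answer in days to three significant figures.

418 days

Retardation factor R = 1 + ρ_b·K_d/n = 1 + 1.82 × 0.73/0.44 = 4.020.
Sorption retards both mechanisms: v_R = v/R = 0.1488 m/day, D_R = D/R = 0.2010 m²/day.
Peak time from v_R²t² + 2D_R t − x² = 0: t = (√(D_R² + v_R²x²) − D_R)/v_R².
√(D_R² + v_R²x²) = √(0.2010² + 0.1488² × 63.5²) = 9.451; v_R² = 0.02214.
t = (9.451 − 0.2010)/0.02214 = 418 days.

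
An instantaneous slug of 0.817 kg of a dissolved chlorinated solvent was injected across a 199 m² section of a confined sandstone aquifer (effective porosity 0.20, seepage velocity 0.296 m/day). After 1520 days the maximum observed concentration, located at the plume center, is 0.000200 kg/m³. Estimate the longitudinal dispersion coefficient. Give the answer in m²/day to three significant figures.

0.552 m²/day

At the plume center C_max = M/(n_e·A·√(4πDt)), so D = M²/(4πt·(n_e·A·C_max)²).
n_e·A·C_max = 0.20 × 199 × 0.000200 = 0.007960 kg/m.
D = 0.817²/(4π × 1520 × 0.007960²) = 0.552 m²/day.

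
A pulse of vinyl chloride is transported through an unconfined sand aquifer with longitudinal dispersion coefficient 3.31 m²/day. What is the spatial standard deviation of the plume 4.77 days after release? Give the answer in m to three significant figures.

5.62 m

Dispersive spreading gives a Gaussian with σ² = 2Dt; advection only shifts the center.
σ = √(2 × 3.31 × 4.77) = 5.62 m.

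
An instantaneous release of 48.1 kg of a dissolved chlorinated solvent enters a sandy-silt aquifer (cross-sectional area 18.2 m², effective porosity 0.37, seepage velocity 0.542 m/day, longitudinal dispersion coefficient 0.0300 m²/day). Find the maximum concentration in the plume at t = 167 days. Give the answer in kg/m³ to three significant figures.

0.900 kg/m³

The peak of an instantaneous 1D plume sits at x = vt; there the Gaussian factor is 1 and C_max = M/(n_e·A·√(4πDt)), where n_e·A is the pore area the mass is dissolved in.
√(4πDt) = √(4π × 0.0300 × 167) = 7.935 m, so C_max = 48.1/(0.37 × 18.2 × 7.935) = 0.900 kg/m³.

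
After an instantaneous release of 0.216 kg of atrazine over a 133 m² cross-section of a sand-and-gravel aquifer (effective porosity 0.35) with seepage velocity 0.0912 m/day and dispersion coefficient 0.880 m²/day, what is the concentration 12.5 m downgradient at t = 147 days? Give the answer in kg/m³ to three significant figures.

0.000115 kg/m³

For an instantaneous plane source, C(x,t) = M/(n_e·A·√(4πDt)) · exp(−(x−vt)²/(4Dt)), with n_e·A the pore (flow) area.
Plume center vt = 0.0912 × 147 = 13.4064 m, so the well at 12.5 m is 0.9064 m upgradient of the peak.
√(4πDt) = 40.32 m, giving peak height M/(n_e·A·√(4πDt)) = 0.216/(0.35 × 133 × 40.32) = 0.0001151 kg/m³.
(x−vt)²/(4Dt) = (-0.9064)²/(4 × 0.880 × 147) = 0.001588; exp(−0.001588) = 0.9984.
C = 0.0001151 × 0.9984 = 0.000115 kg/m³.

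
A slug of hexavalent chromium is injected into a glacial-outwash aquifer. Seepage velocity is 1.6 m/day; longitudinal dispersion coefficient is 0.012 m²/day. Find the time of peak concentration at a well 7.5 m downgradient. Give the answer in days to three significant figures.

4.68 days

For the 1D instantaneous-source solution, setting ∂C/∂t = 0 at fixed x gives v²t² + 2Dt − x² = 0, so t = (√(D² + v²x²) − D)/v².
√(D² + v²x²) = √(0.012² + 1.6² × 7.5²) = 12.00; v² = 2.56.
t = (12.00 − 0.012)/2.56 = 4.68 days (vs. the pure-advection estimate x/v = 4.69 d).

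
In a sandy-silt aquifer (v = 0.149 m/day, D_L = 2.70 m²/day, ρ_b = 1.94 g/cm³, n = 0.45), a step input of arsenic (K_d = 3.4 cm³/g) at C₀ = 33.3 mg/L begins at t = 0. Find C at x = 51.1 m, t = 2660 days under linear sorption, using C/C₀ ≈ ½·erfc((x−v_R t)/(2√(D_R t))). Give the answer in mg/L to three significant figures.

Retardation factor R = 1 + ρ_b·K_d/n = 1 + 1.94 × 3.4/0.45 = 15.66.
Sorption retards both mechanisms: v_R = v/R = 0.009515 m/day, D_R = D/R = 0.1724 m²/day.
v_R·t = 0.009515 × 2660 = 25.3099 m; 2√(D_R t) = 42.83 m; argument = (51.1 − 25.3099)/42.83 = 0.6022.
C = C₀ × ½·erfc(0.6022) = 33.3 × 0.1972 = 6.57 mg/L.

6.57 mg/L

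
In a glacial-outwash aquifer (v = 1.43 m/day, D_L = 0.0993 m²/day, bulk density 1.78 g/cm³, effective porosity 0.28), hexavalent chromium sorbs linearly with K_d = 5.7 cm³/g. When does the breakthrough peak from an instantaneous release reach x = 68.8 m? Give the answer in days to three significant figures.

Retardation factor R = 1 + ρ_b·K_d/n = 1 + 1.78 × 5.7/0.28 = 37.24.
Sorption retards both mechanisms: v_R = v/R = 0.03840 m/day, D_R = D/R = 0.002666 m²/day.
Peak time from v_R²t² + 2D_R t − x² = 0: t = (√(D_R² + v_R²x²) − D_R)/v_R².
√(D_R² + v_R²x²) = √(0.002666² + 0.03840² × 68.8²) = 2.642; v_R² = 0.001475.
t = (2.642 − 0.002666)/0.001475 = 1790 days.

1790 days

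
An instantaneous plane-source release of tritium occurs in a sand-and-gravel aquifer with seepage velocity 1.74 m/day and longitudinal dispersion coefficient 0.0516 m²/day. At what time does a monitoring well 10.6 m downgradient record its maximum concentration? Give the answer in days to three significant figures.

6.07 days

For the 1D instantaneous-source solution, setting ∂C/∂t = 0 at fixed x gives v²t² + 2Dt − x² = 0, so t = (√(D² + v²x²) − D)/v².
√(D² + v²x²) = √(0.0516² + 1.74² × 10.6²) = 18.44; v² = 3.0276.
t = (18.44 − 0.0516)/3.0276 = 6.07 days (vs. the pure-advection estimate x/v = 6.09 d).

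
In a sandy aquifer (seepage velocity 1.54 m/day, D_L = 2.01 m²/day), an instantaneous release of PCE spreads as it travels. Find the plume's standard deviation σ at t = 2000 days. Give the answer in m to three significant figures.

89.7 m

Dispersive spreading gives a Gaussian with σ² = 2Dt; advection only shifts the center.
σ = √(2 × 2.01 × 2000) = 89.7 m.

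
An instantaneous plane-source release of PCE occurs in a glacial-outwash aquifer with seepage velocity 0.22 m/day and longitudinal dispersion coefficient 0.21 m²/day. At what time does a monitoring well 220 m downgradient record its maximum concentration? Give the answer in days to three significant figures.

For the 1D instantaneous-source solution, setting ∂C/∂t = 0 at fixed x gives v²t² + 2Dt − x² = 0, so t = (√(D² + v²x²) − D)/v².
√(D² + v²x²) = √(0.21² + 0.22² × 220²) = 48.40; v² = 0.0484.
t = (48.40 − 0.21)/0.0484 = 996 days (vs. the pure-advection estimate x/v = 1000 d).

996 days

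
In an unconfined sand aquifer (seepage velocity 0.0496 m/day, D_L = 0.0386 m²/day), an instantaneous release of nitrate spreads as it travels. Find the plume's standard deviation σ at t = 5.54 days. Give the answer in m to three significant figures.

Dispersive spreading gives a Gaussian with σ² = 2Dt; advection only shifts the center.
σ = √(2 × 0.0386 × 5.54) = 0.654 m.

0.654 m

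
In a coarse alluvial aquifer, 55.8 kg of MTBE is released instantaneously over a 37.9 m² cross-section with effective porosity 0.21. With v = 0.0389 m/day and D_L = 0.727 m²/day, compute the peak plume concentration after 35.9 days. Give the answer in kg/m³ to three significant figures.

0.387 kg/m³

The peak of an instantaneous 1D plume sits at x = vt; there the Gaussian factor is 1 and C_max = M/(n_e·A·√(4πDt)), where n_e·A is the pore area the mass is dissolved in.
√(4πDt) = √(4π × 0.727 × 35.9) = 18.11 m, so C_max = 55.8/(0.21 × 37.9 × 18.11) = 0.387 kg/m³.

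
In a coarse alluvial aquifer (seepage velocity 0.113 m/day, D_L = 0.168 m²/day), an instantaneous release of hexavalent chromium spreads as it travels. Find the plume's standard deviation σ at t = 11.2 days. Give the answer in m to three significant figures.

1.94 m

Dispersive spreading gives a Gaussian with σ² = 2Dt; advection only shifts the center.
σ = √(2 × 0.168 × 11.2) = 1.94 m.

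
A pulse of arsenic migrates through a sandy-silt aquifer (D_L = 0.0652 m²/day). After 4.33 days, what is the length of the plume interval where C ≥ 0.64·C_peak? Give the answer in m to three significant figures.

The plume is Gaussian with σ = √(2Dt) = √(2 × 0.0652 × 4.33) = 0.7514 m.
C/C_peak = exp(−Δx²/(2σ²)) = 0.64 ⇒ Δx = σ·√(−2 ln 0.64) = 0.7514 × 0.9448 = 0.7099 m.
Width = 2Δx = 1.42 m.

1.42 m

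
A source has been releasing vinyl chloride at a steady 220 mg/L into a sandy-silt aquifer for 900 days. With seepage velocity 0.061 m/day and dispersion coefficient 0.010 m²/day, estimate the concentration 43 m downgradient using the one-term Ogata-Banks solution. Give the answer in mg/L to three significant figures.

219 mg/L

For a continuous step input, C/C₀ ≈ ½·erfc((x−vt)/(2√(Dt))).
vt = 0.061 × 900 = 54.9 m and 2√(Dt) = 2√(0.010 × 900) = 6.000 m.
Argument (x−vt)/(2√(Dt)) = (43 − 54.9)/6.000 = -1.983; ½·erfc(-1.983) = 0.9975.
C = 220 × 0.9975 = 219 mg/L.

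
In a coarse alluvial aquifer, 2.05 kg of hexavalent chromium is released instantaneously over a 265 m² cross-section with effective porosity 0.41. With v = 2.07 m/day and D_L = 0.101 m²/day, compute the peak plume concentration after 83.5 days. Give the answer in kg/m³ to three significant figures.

0.00183 kg/m³

The peak of an instantaneous 1D plume sits at x = vt; there the Gaussian factor is 1 and C_max = M/(n_e·A·√(4πDt)), where n_e·A is the pore area the mass is dissolved in.
√(4πDt) = √(4π × 0.101 × 83.5) = 10.29 m, so C_max = 2.05/(0.41 × 265 × 10.29) = 0.00183 kg/m³.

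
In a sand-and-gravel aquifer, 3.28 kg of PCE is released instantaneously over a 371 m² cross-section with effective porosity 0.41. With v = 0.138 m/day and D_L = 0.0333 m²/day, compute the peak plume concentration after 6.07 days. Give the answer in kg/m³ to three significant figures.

The peak of an instantaneous 1D plume sits at x = vt; there the Gaussian factor is 1 and C_max = M/(n_e·A·√(4πDt)), where n_e·A is the pore area the mass is dissolved in.
√(4πDt) = √(4π × 0.0333 × 6.07) = 1.594 m, so C_max = 3.28/(0.41 × 371 × 1.594) = 0.0135 kg/m³.

0.0135 kg/m³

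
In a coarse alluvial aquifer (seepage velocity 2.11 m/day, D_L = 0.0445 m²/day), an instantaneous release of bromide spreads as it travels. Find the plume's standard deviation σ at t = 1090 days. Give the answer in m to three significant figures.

9.85 m

Dispersive spreading gives a Gaussian with σ² = 2Dt; advection only shifts the center.
σ = √(2 × 0.0445 × 1090) = 9.85 m.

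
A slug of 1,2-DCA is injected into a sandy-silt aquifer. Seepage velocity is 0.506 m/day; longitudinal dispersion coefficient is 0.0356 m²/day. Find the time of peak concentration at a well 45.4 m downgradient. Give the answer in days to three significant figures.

For the 1D instantaneous-source solution, setting ∂C/∂t = 0 at fixed x gives v²t² + 2Dt − x² = 0, so t = (√(D² + v²x²) − D)/v².
√(D² + v²x²) = √(0.0356² + 0.506² × 45.4²) = 22.97; v² = 0.256036.
t = (22.97 − 0.0356)/0.256036 = 89.6 days (vs. the pure-advection estimate x/v = 89.7 d).

89.6 days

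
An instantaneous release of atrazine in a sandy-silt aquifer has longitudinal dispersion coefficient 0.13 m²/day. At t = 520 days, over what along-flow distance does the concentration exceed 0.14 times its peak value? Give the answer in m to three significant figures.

46.1 m

The plume is Gaussian with σ = √(2Dt) = √(2 × 0.13 × 520) = 11.63 m.
C/C_peak = exp(−Δx²/(2σ²)) = 0.14 ⇒ Δx = σ·√(−2 ln 0.14) = 11.63 × 1.983 = 23.06 m.
Width = 2Δx = 46.1 m.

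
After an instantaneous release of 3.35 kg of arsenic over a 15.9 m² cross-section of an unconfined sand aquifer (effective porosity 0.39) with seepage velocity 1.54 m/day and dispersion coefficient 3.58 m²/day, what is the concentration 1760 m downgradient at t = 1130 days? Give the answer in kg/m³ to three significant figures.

0.00234 kg/m³

For an instantaneous plane source, C(x,t) = M/(n_e·A·√(4πDt)) · exp(−(x−vt)²/(4Dt)), with n_e·A the pore (flow) area.
Plume center vt = 1.54 × 1130 = 1740.2 m, so the well at 1760 m is 19.8 m downgradient of the peak.
√(4πDt) = 225.5 m, giving peak height M/(n_e·A·√(4πDt)) = 3.35/(0.39 × 15.9 × 225.5) = 0.002396 kg/m³.
(x−vt)²/(4Dt) = (19.8)²/(4 × 3.58 × 1130) = 0.02423; exp(−0.02423) = 0.9761.
C = 0.002396 × 0.9761 = 0.00234 kg/m³.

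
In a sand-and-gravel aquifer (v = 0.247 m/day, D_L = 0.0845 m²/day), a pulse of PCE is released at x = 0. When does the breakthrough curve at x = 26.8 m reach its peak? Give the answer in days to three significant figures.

107 days

For the 1D instantaneous-source solution, setting ∂C/∂t = 0 at fixed x gives v²t² + 2Dt − x² = 0, so t = (√(D² + v²x²) − D)/v².
√(D² + v²x²) = √(0.0845² + 0.247² × 26.8²) = 6.620; v² = 0.061009.
t = (6.620 − 0.0845)/0.061009 = 107 days (vs. the pure-advection estimate x/v = 109 d).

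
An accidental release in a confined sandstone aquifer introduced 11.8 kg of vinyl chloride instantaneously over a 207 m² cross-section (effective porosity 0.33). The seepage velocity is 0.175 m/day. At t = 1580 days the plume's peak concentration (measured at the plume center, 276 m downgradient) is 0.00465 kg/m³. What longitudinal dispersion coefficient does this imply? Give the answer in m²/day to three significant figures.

At the plume center C_max = M/(n_e·A·√(4πDt)), so D = M²/(4πt·(n_e·A·C_max)²).
n_e·A·C_max = 0.33 × 207 × 0.00465 = 0.3176 kg/m.
D = 11.8²/(4π × 1580 × 0.3176²) = 0.0695 m²/day.

0.0695 m²/day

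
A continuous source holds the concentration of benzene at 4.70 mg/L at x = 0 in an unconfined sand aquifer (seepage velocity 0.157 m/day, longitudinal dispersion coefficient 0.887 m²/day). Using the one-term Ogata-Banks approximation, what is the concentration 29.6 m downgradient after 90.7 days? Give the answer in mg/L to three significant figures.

For a continuous step input, C/C₀ ≈ ½·erfc((x−vt)/(2√(Dt))).
vt = 0.157 × 90.7 = 14.2399 m and 2√(Dt) = 2√(0.887 × 90.7) = 17.94 m.
Argument (x−vt)/(2√(Dt)) = (29.6 − 14.2399)/17.94 = 0.8562; ½·erfc(0.8562) = 0.1130.
C = 4.70 × 0.1130 = 0.531 mg/L.

0.531 mg/L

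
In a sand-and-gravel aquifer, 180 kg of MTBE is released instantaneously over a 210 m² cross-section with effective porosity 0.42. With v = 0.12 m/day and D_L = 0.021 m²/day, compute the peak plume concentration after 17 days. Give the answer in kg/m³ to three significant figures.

0.964 kg/m³

The peak of an instantaneous 1D plume sits at x = vt; there the Gaussian factor is 1 and C_max = M/(n_e·A·√(4πDt)), where n_e·A is the pore area the mass is dissolved in.
√(4πDt) = √(4π × 0.021 × 17) = 2.118 m, so C_max = 180/(0.42 × 210 × 2.118) = 0.964 kg/m³.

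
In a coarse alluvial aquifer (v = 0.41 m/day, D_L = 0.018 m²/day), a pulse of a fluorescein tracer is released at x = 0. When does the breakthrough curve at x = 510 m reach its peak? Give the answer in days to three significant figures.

For the 1D instantaneous-source solution, setting ∂C/∂t = 0 at fixed x gives v²t² + 2Dt − x² = 0, so t = (√(D² + v²x²) − D)/v².
√(D² + v²x²) = √(0.018² + 0.41² × 510²) = 209.1; v² = 0.1681.
t = (209.1 − 0.018)/0.1681 = 1240 days (vs. the pure-advection estimate x/v = 1240 d).

1240 days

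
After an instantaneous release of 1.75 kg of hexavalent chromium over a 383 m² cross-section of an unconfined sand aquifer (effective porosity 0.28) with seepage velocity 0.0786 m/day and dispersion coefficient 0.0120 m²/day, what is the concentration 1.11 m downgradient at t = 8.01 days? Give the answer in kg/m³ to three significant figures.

0.00815 kg/m³

For an instantaneous plane source, C(x,t) = M/(n_e·A·√(4πDt)) · exp(−(x−vt)²/(4Dt)), with n_e·A the pore (flow) area.
Plume center vt = 0.0786 × 8.01 = 0.629586 m, so the well at 1.11 m is 0.480414 m downgradient of the peak.
√(4πDt) = 1.099 m, giving peak height M/(n_e·A·√(4πDt)) = 1.75/(0.28 × 383 × 1.099) = 0.01485 kg/m³.
(x−vt)²/(4Dt) = (0.480414)²/(4 × 0.0120 × 8.01) = 0.6003; exp(−0.6003) = 0.5486.
C = 0.01485 × 0.5486 = 0.00815 kg/m³.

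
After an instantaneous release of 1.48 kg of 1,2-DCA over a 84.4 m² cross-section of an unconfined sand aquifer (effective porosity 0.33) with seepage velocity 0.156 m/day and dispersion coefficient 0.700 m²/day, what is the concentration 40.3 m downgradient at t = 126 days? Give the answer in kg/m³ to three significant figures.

0.000477 kg/m³

For an instantaneous plane source, C(x,t) = M/(n_e·A·√(4πDt)) · exp(−(x−vt)²/(4Dt)), with n_e·A the pore (flow) area.
Plume center vt = 0.156 × 126 = 19.656 m, so the well at 40.3 m is 20.644 m downgradient of the peak.
√(4πDt) = 33.29 m, giving peak height M/(n_e·A·√(4πDt)) = 1.48/(0.33 × 84.4 × 33.29) = 0.001596 kg/m³.
(x−vt)²/(4Dt) = (20.644)²/(4 × 0.700 × 126) = 1.208; exp(−1.208) = 0.2988.
C = 0.001596 × 0.2988 = 0.000477 kg/m³.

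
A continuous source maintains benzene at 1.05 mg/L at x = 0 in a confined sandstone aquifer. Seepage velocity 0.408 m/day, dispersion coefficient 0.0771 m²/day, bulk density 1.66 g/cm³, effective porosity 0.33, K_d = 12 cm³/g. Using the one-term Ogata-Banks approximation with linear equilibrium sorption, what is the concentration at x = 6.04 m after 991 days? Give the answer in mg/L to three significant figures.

0.668 mg/L

Retardation factor R = 1 + ρ_b·K_d/n = 1 + 1.66 × 12/0.33 = 61.36.
Sorption retards both mechanisms: v_R = v/R = 0.006649 m/day, D_R = D/R = 0.001257 m²/day.
v_R·t = 0.006649 × 991 = 6.589159 m; 2√(D_R t) = 2.232 m; argument = (6.04 − 6.589159)/2.232 = -0.2460.
C = C₀ × ½·erfc(-0.2460) = 1.05 × 0.6360 = 0.668 mg/L.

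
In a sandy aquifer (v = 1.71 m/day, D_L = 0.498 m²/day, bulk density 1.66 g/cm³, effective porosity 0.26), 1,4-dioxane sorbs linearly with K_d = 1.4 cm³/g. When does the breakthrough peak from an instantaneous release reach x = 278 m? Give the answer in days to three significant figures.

Retardation factor R = 1 + ρ_b·K_d/n = 1 + 1.66 × 1.4/0.26 = 9.938.
Sorption retards both mechanisms: v_R = v/R = 0.1721 m/day, D_R = D/R = 0.05011 m²/day.
Peak time from v_R²t² + 2D_R t − x² = 0: t = (√(D_R² + v_R²x²) − D_R)/v_R².
√(D_R² + v_R²x²) = √(0.05011² + 0.1721² × 278²) = 47.84; v_R² = 0.02962.
t = (47.84 − 0.05011)/0.02962 = 1610 days.

1610 days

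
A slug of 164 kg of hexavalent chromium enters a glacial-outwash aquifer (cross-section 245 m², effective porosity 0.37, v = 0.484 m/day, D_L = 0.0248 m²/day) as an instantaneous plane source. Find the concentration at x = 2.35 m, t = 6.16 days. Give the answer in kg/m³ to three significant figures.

0.680 kg/m³

For an instantaneous plane source, C(x,t) = M/(n_e·A·√(4πDt)) · exp(−(x−vt)²/(4Dt)), with n_e·A the pore (flow) area.
Plume center vt = 0.484 × 6.16 = 2.98144 m, so the well at 2.35 m is 0.63144 m upgradient of the peak.
√(4πDt) = 1.386 m, giving peak height M/(n_e·A·√(4πDt)) = 164/(0.37 × 245 × 1.386) = 1.305 kg/m³.
(x−vt)²/(4Dt) = (-0.63144)²/(4 × 0.0248 × 6.16) = 0.6525; exp(−0.6525) = 0.5207.
C = 1.305 × 0.5207 = 0.680 kg/m³.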